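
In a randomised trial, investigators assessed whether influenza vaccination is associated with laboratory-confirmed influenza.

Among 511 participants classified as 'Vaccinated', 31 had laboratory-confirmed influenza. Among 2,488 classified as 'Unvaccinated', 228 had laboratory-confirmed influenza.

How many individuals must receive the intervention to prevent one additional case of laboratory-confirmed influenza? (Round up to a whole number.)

Risk in treated group = 31/511 = 0.06067; risk in control = 228/2488 = 0.09164.
Absolute risk reduction = 0.09164 − 0.06067 = 0.03097
NNT = 1 / ARR = 1 / 0.03097 = 32.285 → round up → 33

33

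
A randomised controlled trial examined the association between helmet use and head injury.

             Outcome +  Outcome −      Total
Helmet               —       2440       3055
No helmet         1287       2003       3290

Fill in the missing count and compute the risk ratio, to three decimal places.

The missing cell is in the exposed row: 3055 − 2440 = 615.
So a = 615, b = 2440, c = 1287, d = 2003.
RR = [a/(a+b)] / [c/(c+d)] = (615/3055) / (1287/3290) = 0.20131/0.39119 = 0.51461

0.515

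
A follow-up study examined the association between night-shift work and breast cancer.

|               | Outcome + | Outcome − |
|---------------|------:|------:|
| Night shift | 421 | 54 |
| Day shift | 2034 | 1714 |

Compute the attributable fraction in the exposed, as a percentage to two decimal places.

38.77

Cells: a = 421, b = 54, c = 2034, d = 1714.
Risk in exposed = 421/475 = 0.88632; risk in unexposed = 2034/3748 = 0.54269.
RR = 0.88632/0.54269 = 1.63319
AR% = (RR − 1)/RR × 100 = (1.63319 − 1)/1.63319 × 100 = 38.7702%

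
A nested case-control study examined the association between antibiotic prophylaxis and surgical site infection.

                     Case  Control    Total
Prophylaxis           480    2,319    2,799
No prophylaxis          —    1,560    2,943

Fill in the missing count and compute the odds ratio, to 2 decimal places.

0.23

The missing cell is in the unexposed row: 2943 − 1560 = 1383.
So a = 480, b = 2319, c = 1383, d = 1560.
OR = (a·d)/(b·c) = (480 × 1560) / (2319 × 1383) = 748800 / 3207177 = 0.23348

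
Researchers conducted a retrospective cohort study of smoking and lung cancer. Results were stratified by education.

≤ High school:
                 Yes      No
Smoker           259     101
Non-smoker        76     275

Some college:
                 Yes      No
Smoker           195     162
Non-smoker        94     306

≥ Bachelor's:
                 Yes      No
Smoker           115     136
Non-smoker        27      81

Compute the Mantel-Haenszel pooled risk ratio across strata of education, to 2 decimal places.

RR_MH = Σ(aᵢ·n₀ᵢ/nᵢ) / Σ(cᵢ·n₁ᵢ/nᵢ), with n₁ᵢ = aᵢ+bᵢ (exposed), n₀ᵢ = cᵢ+dᵢ (unexposed), nᵢ = n₁ᵢ+n₀ᵢ.
Stratum 1 (≤ High school): n₁ = 360, n₀ = 351, n = 711; a·n₀/n = 259·351/711 = 127.8608; c·n₁/n = 76·360/711 = 38.4810
Stratum 2 (Some college): n₁ = 357, n₀ = 400, n = 757; a·n₀/n = 195·400/757 = 103.0383; c·n₁/n = 94·357/757 = 44.3303
Stratum 3 (≥ Bachelor's): n₁ = 251, n₀ = 108, n = 359; a·n₀/n = 115·108/359 = 34.5961; c·n₁/n = 27·251/359 = 18.8774
RR_MH = (127.8608 + 103.0383 + 34.5961) / (38.4810 + 44.3303 + 18.8774) = 265.4952 / 101.6887 = 2.61086

2.61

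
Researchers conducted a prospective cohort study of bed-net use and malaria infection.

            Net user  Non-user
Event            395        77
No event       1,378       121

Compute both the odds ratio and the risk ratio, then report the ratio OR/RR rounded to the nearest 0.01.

0.79

Reading the table with exposure as columns: a = 395 (Net user, case), b = 1378 (Net user, non-case), c = 77 (Non-user, case), d = 121.
OR = (395·121)/(1378·77) = 47795/106106 = 0.45045
Risk in exposed = 395/1773 = 0.22279; risk in unexposed = 77/198 = 0.38889; RR = 0.57288
OR/RR = 0.45045 / 0.57288 = 0.78628
The outcome is not rare, so the OR lies further from 1 than the RR.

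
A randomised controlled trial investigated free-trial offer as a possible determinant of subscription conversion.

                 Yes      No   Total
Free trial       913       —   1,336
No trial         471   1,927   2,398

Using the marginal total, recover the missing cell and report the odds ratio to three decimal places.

The missing cell is in the exposed row: 1336 − 913 = 423.
So a = 913, b = 423, c = 471, d = 1927.
OR = (a·d)/(b·c) = (913 × 1927) / (423 × 471) = 1759351 / 199233 = 8.83062

8.831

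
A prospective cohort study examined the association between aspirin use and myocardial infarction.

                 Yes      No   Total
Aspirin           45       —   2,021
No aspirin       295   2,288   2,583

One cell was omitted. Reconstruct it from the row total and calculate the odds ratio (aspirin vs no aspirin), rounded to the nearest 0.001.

0.177

The missing cell is in the exposed row: 2021 − 45 = 1976.
So a = 45, b = 1976, c = 295, d = 2288.
OR = (a·d)/(b·c) = (45 × 2288) / (1976 × 295) = 102960 / 582920 = 0.17663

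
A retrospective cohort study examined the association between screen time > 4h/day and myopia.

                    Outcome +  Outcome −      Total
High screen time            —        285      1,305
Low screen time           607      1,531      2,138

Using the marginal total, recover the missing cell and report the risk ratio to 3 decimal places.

2.753

The missing cell is in the exposed row: 1305 − 285 = 1020.
So a = 1020, b = 285, c = 607, d = 1531.
RR = [a/(a+b)] / [c/(c+d)] = (1020/1305) / (607/2138) = 0.78161/0.28391 = 2.75302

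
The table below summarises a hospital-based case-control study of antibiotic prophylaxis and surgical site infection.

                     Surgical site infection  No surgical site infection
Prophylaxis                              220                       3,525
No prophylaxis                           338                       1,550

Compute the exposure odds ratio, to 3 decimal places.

0.286

Cells: a = 220, b = 3525, c = 338, d = 1550.
OR = (a·d)/(b·c) = (220 × 1550) / (3525 × 338) = 341000 / 1191450 = 0.28621
Exposure is associated with lower odds of surgical site infection (OR = 0.29 < 1).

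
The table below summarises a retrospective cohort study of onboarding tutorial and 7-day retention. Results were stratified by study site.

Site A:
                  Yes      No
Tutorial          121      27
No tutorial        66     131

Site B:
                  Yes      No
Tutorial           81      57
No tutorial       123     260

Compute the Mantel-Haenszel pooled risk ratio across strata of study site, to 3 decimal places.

RR_MH = Σ(aᵢ·n₀ᵢ/nᵢ) / Σ(cᵢ·n₁ᵢ/nᵢ), with n₁ᵢ = aᵢ+bᵢ (exposed), n₀ᵢ = cᵢ+dᵢ (unexposed), nᵢ = n₁ᵢ+n₀ᵢ.
Stratum 1 (Site A): n₁ = 148, n₀ = 197, n = 345; a·n₀/n = 121·197/345 = 69.0928; c·n₁/n = 66·148/345 = 28.3130
Stratum 2 (Site B): n₁ = 138, n₀ = 383, n = 521; a·n₀/n = 81·383/521 = 59.5451; c·n₁/n = 123·138/521 = 32.5797
RR_MH = (69.0928 + 59.5451) / (28.3130 + 32.5797) = 128.6379 / 60.8927 = 2.11253

2.113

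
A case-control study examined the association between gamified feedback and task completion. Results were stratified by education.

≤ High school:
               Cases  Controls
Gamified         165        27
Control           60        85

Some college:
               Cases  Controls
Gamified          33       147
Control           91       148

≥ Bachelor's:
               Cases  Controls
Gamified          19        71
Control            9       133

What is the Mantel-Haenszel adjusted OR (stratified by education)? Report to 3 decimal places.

OR_MH = Σ(aᵢdᵢ/nᵢ) / Σ(bᵢcᵢ/nᵢ), where nᵢ is the stratum total.
Stratum 1 (≤ High school): n = 337; a·d/n = 165·85/337 = 41.6172; b·c/n = 27·60/337 = 4.8071
Stratum 2 (Some college): n = 419; a·d/n = 33·148/419 = 11.6563; b·c/n = 147·91/419 = 31.9260
Stratum 3 (≥ Bachelor's): n = 232; a·d/n = 19·133/232 = 10.8922; b·c/n = 71·9/232 = 2.7543
OR_MH = (41.6172 + 11.6563 + 10.8922) / (4.8071 + 31.9260 + 2.7543) = 64.1658 / 39.4874 = 1.62497

1.625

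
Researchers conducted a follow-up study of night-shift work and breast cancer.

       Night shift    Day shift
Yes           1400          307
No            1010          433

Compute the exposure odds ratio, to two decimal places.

1.96

Reading the table with exposure as columns: a = 1400 (Night shift, case), b = 1010 (Night shift, non-case), c = 307 (Day shift, case), d = 433.
OR = (a·d)/(b·c) = (1400 × 433) / (1010 × 307) = 606200 / 310070 = 1.95504
The odds of breast cancer are about 1.96 times as high in the night shift group.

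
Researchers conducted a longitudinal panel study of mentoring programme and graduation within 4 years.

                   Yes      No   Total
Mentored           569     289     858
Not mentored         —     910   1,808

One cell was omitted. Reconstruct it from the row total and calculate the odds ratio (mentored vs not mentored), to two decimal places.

The missing cell is in the unexposed row: 1808 − 910 = 898.
So a = 569, b = 289, c = 898, d = 910.
OR = (a·d)/(b·c) = (569 × 910) / (289 × 898) = 517790 / 259522 = 1.99517

2.00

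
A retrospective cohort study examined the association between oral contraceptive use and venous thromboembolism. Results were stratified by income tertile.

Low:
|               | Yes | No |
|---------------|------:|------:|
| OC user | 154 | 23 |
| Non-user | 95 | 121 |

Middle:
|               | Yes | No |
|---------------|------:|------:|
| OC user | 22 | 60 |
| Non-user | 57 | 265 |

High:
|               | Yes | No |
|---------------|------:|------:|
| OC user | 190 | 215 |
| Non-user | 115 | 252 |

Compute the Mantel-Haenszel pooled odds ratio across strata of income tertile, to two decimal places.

OR_MH = Σ(aᵢdᵢ/nᵢ) / Σ(bᵢcᵢ/nᵢ), where nᵢ is the stratum total.
Stratum 1 (Low): n = 393; a·d/n = 154·121/393 = 47.4148; b·c/n = 23·95/393 = 5.5598
Stratum 2 (Middle): n = 404; a·d/n = 22·265/404 = 14.4307; b·c/n = 60·57/404 = 8.4653
Stratum 3 (High): n = 772; a·d/n = 190·252/772 = 62.0207; b·c/n = 215·115/772 = 32.0272
OR_MH = (47.4148 + 14.4307 + 62.0207) / (5.5598 + 8.4653 + 32.0272) = 123.8662 / 46.0523 = 2.68968

2.69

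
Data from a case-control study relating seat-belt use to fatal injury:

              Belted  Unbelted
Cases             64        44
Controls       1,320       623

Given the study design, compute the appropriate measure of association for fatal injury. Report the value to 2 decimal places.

Reading the table with exposure as columns: a = 64 (Belted, case), b = 1320 (Belted, non-case), c = 44 (Unbelted, case), d = 623.
This is a case-control study: participants were sampled on outcome status, so risks in the source population cannot be estimated directly — relative risk is not valid here. The odds ratio is the appropriate measure.
OR = (a·d)/(b·c) = (64 × 623) / (1320 × 44) = 39872 / 58080 = 0.68650

0.69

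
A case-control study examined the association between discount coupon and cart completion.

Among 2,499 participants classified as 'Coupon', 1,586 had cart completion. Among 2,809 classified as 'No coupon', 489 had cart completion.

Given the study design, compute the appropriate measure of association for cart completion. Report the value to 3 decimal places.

8.242

From the description: a = 1586, b = 913, c = 489, d = 2320.
This is a case-control study: participants were sampled on outcome status, so risks in the source population cannot be estimated directly — relative risk is not valid here. The odds ratio is the appropriate measure.
OR = (a·d)/(b·c) = (1586 × 2320) / (913 × 489) = 3679520 / 446457 = 8.24160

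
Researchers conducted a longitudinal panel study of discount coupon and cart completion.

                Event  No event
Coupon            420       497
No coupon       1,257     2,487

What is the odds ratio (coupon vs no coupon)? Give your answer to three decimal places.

1.672

Cells: a = 420, b = 497, c = 1257, d = 2487.
OR = (a·d)/(b·c) = (420 × 2487) / (497 × 1257) = 1044540 / 624729 = 1.67199
The odds of cart completion are about 1.67 times as high in the coupon group.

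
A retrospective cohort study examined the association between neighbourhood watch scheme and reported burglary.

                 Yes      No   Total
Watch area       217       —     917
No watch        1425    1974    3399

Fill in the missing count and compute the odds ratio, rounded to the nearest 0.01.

0.43

The missing cell is in the exposed row: 917 − 217 = 700.
So a = 217, b = 700, c = 1425, d = 1974.
OR = (a·d)/(b·c) = (217 × 1974) / (700 × 1425) = 428358 / 997500 = 0.42943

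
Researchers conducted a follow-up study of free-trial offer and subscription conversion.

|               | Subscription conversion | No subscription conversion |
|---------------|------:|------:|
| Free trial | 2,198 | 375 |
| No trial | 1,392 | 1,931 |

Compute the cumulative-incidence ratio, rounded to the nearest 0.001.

Cells: a = 2198, b = 375, c = 1392, d = 1931.
Risk in exposed = 2198/2573 = 0.85426; risk in unexposed = 1392/3323 = 0.41890.
RR = 0.85426 / 0.41890 = 2.03929
The risk among the exposed is 2.04 times that among the unexposed.

2.039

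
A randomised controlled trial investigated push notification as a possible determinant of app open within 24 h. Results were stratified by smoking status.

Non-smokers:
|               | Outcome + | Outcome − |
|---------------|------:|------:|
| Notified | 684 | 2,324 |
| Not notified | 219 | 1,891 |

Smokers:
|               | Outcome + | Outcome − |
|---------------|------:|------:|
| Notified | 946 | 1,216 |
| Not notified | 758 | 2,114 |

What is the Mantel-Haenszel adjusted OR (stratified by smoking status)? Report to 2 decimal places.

OR_MH = Σ(aᵢdᵢ/nᵢ) / Σ(bᵢcᵢ/nᵢ), where nᵢ is the stratum total.
Stratum 1 (Non-smokers): n = 5118; a·d/n = 684·1891/5118 = 252.7245; b·c/n = 2324·219/5118 = 99.4443
Stratum 2 (Smokers): n = 5034; a·d/n = 946·2114/5034 = 397.2674; b·c/n = 1216·758/5034 = 183.1005
OR_MH = (252.7245 + 397.2674) / (99.4443 + 183.1005) = 649.9919 / 282.5448 = 2.30049

2.30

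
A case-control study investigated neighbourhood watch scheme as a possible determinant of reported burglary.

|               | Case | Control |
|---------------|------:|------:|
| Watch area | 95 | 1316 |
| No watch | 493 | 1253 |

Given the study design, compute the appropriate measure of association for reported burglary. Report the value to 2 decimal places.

0.18

Cells: a = 95, b = 1316, c = 493, d = 1253.
This is a case-control study: participants were sampled on outcome status, so risks in the source population cannot be estimated directly — relative risk is not valid here. The odds ratio is the appropriate measure.
OR = (a·d)/(b·c) = (95 × 1253) / (1316 × 493) = 119035 / 648788 = 0.18347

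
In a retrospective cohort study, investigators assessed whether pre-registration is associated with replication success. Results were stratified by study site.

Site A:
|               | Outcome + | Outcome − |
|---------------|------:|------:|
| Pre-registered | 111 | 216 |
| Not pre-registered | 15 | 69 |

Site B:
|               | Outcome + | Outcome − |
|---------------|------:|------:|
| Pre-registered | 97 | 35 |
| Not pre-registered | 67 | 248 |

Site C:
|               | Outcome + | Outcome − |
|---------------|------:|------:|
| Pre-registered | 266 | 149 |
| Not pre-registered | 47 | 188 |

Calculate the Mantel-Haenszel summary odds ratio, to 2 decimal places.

OR_MH = Σ(aᵢdᵢ/nᵢ) / Σ(bᵢcᵢ/nᵢ), where nᵢ is the stratum total.
Stratum 1 (Site A): n = 411; a·d/n = 111·69/411 = 18.6350; b·c/n = 216·15/411 = 7.8832
Stratum 2 (Site B): n = 447; a·d/n = 97·248/447 = 53.8166; b·c/n = 35·67/447 = 5.2461
Stratum 3 (Site C): n = 650; a·d/n = 266·188/650 = 76.9354; b·c/n = 149·47/650 = 10.7738
OR_MH = (18.6350 + 53.8166 + 76.9354) / (7.8832 + 5.2461 + 10.7738) = 149.3870 / 23.9031 = 6.24968

6.25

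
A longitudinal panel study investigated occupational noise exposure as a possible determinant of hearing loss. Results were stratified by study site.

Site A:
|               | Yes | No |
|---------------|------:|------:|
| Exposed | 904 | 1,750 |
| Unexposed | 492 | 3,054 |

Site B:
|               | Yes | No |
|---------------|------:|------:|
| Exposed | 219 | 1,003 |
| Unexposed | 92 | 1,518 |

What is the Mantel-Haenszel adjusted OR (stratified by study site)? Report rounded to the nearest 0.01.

OR_MH = Σ(aᵢdᵢ/nᵢ) / Σ(bᵢcᵢ/nᵢ), where nᵢ is the stratum total.
Stratum 1 (Site A): n = 6200; a·d/n = 904·3054/6200 = 445.2929; b·c/n = 1750·492/6200 = 138.8710
Stratum 2 (Site B): n = 2832; a·d/n = 219·1518/2832 = 117.3877; b·c/n = 1003·92/2832 = 32.5833
OR_MH = (445.2929 + 117.3877) / (138.8710 + 32.5833) = 562.6806 / 171.4543 = 3.28181

3.28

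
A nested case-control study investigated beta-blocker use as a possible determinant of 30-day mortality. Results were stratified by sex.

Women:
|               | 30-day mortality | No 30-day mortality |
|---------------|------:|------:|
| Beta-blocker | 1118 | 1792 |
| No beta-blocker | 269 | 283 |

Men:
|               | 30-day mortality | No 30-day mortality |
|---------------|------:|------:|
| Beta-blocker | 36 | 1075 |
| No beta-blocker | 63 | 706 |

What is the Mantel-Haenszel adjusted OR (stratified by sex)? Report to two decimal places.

OR_MH = Σ(aᵢdᵢ/nᵢ) / Σ(bᵢcᵢ/nᵢ), where nᵢ is the stratum total.
Stratum 1 (Women): n = 3462; a·d/n = 1118·283/3462 = 91.3905; b·c/n = 1792·269/3462 = 139.2397
Stratum 2 (Men): n = 1880; a·d/n = 36·706/1880 = 13.5191; b·c/n = 1075·63/1880 = 36.0239
OR_MH = (91.3905 + 13.5191) / (139.2397 + 36.0239) = 104.9097 / 175.2637 = 0.59858

0.60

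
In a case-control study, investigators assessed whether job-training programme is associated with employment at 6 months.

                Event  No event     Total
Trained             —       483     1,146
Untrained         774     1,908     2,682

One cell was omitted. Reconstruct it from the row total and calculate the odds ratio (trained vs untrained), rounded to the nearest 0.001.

The missing cell is in the exposed row: 1146 − 483 = 663.
So a = 663, b = 483, c = 774, d = 1908.
OR = (a·d)/(b·c) = (663 × 1908) / (483 × 774) = 1265004 / 373842 = 3.38379

3.384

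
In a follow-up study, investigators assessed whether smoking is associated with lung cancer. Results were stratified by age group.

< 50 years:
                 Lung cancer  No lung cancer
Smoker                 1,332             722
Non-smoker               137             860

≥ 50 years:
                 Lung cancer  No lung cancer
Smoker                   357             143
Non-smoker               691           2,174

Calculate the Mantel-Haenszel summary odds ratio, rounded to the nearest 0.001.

OR_MH = Σ(aᵢdᵢ/nᵢ) / Σ(bᵢcᵢ/nᵢ), where nᵢ is the stratum total.
Stratum 1 (< 50 years): n = 3051; a·d/n = 1332·860/3051 = 375.4572; b·c/n = 722·137/3051 = 32.4202
Stratum 2 (≥ 50 years): n = 3365; a·d/n = 357·2174/3365 = 230.6443; b·c/n = 143·691/3365 = 29.3649
OR_MH = (375.4572 + 230.6443) / (32.4202 + 29.3649) = 606.1015 / 61.7851 = 9.80983

9.810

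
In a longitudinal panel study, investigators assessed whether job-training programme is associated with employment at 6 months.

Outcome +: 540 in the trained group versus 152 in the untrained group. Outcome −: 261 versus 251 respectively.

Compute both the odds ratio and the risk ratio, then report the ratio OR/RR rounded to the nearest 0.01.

From the description: a = 540, b = 261, c = 152, d = 251.
OR = (540·251)/(261·152) = 135540/39672 = 3.41652
Risk in exposed = 540/801 = 0.67416; risk in unexposed = 152/403 = 0.37717; RR = 1.78740
OR/RR = 3.41652 / 1.78740 = 1.91144
The outcome is not rare, so the OR lies further from 1 than the RR.

1.91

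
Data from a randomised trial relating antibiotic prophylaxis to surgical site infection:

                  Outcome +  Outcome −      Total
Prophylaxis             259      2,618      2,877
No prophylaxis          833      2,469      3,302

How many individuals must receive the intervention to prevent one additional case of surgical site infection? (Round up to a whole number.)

Risk in treated group = 259/2877 = 0.09002; risk in control = 833/3302 = 0.25227.
Absolute risk reduction = 0.25227 − 0.09002 = 0.16225
NNT = 1 / ARR = 1 / 0.16225 = 6.163 → round up → 7

7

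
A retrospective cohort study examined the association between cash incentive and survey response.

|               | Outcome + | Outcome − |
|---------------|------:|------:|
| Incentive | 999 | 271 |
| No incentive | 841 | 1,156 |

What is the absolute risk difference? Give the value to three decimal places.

Cells: a = 999, b = 271, c = 841, d = 1156.
Risk in exposed = 999/1270 = 0.786614; risk in unexposed = 841/1997 = 0.421132.
Risk difference = 0.786614 − 0.421132 = 0.365482

0.365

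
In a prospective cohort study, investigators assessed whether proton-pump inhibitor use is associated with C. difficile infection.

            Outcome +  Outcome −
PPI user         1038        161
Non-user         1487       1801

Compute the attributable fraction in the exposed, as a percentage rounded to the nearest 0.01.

Cells: a = 1038, b = 161, c = 1487, d = 1801.
Risk in exposed = 1038/1199 = 0.86572; risk in unexposed = 1487/3288 = 0.45225.
RR = 0.86572/0.45225 = 1.91425
AR% = (RR − 1)/RR × 100 = (1.91425 − 1)/1.91425 × 100 = 47.7603%

47.76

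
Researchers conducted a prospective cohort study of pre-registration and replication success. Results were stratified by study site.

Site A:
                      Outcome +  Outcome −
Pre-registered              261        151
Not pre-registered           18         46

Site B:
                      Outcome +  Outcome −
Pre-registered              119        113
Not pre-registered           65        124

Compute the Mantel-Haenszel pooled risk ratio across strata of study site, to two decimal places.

RR_MH = Σ(aᵢ·n₀ᵢ/nᵢ) / Σ(cᵢ·n₁ᵢ/nᵢ), with n₁ᵢ = aᵢ+bᵢ (exposed), n₀ᵢ = cᵢ+dᵢ (unexposed), nᵢ = n₁ᵢ+n₀ᵢ.
Stratum 1 (Site A): n₁ = 412, n₀ = 64, n = 476; a·n₀/n = 261·64/476 = 35.0924; c·n₁/n = 18·412/476 = 15.5798
Stratum 2 (Site B): n₁ = 232, n₀ = 189, n = 421; a·n₀/n = 119·189/421 = 53.4228; c·n₁/n = 65·232/421 = 35.8195
RR_MH = (35.0924 + 53.4228) / (15.5798 + 35.8195) = 88.5152 / 51.3993 = 1.72211

1.72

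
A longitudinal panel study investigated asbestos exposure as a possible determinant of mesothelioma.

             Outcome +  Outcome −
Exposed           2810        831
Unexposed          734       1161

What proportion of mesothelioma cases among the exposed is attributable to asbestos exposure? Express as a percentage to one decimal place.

Cells: a = 2810, b = 831, c = 734, d = 1161.
Risk in exposed = 2810/3641 = 0.77177; risk in unexposed = 734/1895 = 0.38734.
RR = 0.77177/0.38734 = 1.99250
AR% = (RR − 1)/RR × 100 = (1.99250 − 1)/1.99250 × 100 = 49.8118%

49.8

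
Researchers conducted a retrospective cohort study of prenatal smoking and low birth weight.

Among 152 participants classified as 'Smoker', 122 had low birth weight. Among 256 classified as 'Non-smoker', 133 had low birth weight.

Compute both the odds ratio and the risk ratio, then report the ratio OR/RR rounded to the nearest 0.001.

From the description: a = 122, b = 30, c = 133, d = 123.
OR = (122·123)/(30·133) = 15006/3990 = 3.76090
Risk in exposed = 122/152 = 0.80263; risk in unexposed = 133/256 = 0.51953; RR = 1.54491
OR/RR = 3.76090 / 1.54491 = 2.43437
The outcome is not rare, so the OR lies further from 1 than the RR.

2.434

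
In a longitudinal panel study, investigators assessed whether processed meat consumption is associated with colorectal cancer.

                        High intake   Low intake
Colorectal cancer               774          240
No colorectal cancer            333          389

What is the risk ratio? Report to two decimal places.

1.83

Reading the table with exposure as columns: a = 774 (High intake, case), b = 333 (High intake, non-case), c = 240 (Low intake, case), d = 389.
Risk in exposed = 774/1107 = 0.69919; risk in unexposed = 240/629 = 0.38156.
RR = 0.69919 / 0.38156 = 1.83245
The risk among the exposed is 1.83 times that among the unexposed.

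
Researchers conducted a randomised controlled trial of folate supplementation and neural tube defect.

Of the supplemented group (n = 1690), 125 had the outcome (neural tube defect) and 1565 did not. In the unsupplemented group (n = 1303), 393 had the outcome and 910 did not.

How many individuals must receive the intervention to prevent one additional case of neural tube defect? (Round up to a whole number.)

Risk in treated group = 125/1690 = 0.07396; risk in control = 393/1303 = 0.30161.
Absolute risk reduction = 0.30161 − 0.07396 = 0.22765
NNT = 1 / ARR = 1 / 0.22765 = 4.393 → round up → 5

5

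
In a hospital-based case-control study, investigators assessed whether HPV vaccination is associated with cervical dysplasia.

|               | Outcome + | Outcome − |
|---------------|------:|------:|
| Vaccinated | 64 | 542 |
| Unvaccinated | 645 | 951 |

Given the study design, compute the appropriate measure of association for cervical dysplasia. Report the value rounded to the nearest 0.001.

0.174

Cells: a = 64, b = 542, c = 645, d = 951.
This is a hospital-based case-control study: participants were sampled on outcome status, so risks in the source population cannot be estimated directly — relative risk is not valid here. The odds ratio is the appropriate measure.
OR = (a·d)/(b·c) = (64 × 951) / (542 × 645) = 60864 / 349590 = 0.17410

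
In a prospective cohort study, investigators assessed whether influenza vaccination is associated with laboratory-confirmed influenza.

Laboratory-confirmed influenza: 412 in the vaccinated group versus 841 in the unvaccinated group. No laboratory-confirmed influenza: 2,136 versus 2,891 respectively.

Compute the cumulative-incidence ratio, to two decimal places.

From the description: a = 412, b = 2136, c = 841, d = 2891.
Risk in exposed = 412/2548 = 0.16170; risk in unexposed = 841/3732 = 0.22535.
RR = 0.16170 / 0.22535 = 0.71754
The risk is 28% lower among the exposed than among the unexposed.

0.72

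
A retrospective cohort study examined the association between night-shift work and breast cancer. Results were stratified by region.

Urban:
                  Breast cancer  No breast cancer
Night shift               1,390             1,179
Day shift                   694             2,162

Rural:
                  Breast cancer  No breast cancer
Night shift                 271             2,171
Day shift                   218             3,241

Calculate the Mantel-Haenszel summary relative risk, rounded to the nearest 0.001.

2.126

RR_MH = Σ(aᵢ·n₀ᵢ/nᵢ) / Σ(cᵢ·n₁ᵢ/nᵢ), with n₁ᵢ = aᵢ+bᵢ (exposed), n₀ᵢ = cᵢ+dᵢ (unexposed), nᵢ = n₁ᵢ+n₀ᵢ.
Stratum 1 (Urban): n₁ = 2569, n₀ = 2856, n = 5425; a·n₀/n = 1390·2856/5425 = 731.7677; c·n₁/n = 694·2569/5425 = 328.6426
Stratum 2 (Rural): n₁ = 2442, n₀ = 3459, n = 5901; a·n₀/n = 271·3459/5901 = 158.8526; c·n₁/n = 218·2442/5901 = 90.2145
RR_MH = (731.7677 + 158.8526) / (328.6426 + 90.2145) = 890.6203 / 418.8571 = 2.12631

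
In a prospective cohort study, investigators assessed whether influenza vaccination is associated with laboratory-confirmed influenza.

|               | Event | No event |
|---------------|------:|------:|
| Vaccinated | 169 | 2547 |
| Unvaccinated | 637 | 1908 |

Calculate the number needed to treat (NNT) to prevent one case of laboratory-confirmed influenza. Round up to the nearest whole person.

6

Risk in treated group = 169/2716 = 0.06222; risk in control = 637/2545 = 0.25029.
Absolute risk reduction = 0.25029 − 0.06222 = 0.18807
NNT = 1 / ARR = 1 / 0.18807 = 5.317 → round up → 6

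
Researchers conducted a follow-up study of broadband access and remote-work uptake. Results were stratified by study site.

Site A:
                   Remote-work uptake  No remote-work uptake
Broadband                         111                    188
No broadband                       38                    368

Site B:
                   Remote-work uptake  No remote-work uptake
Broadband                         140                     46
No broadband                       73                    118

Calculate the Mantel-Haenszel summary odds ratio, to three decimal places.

OR_MH = Σ(aᵢdᵢ/nᵢ) / Σ(bᵢcᵢ/nᵢ), where nᵢ is the stratum total.
Stratum 1 (Site A): n = 705; a·d/n = 111·368/705 = 57.9404; b·c/n = 188·38/705 = 10.1333
Stratum 2 (Site B): n = 377; a·d/n = 140·118/377 = 43.8196; b·c/n = 46·73/377 = 8.9072
OR_MH = (57.9404 + 43.8196) / (10.1333 + 8.9072) = 101.7601 / 19.0405 = 5.34440

5.344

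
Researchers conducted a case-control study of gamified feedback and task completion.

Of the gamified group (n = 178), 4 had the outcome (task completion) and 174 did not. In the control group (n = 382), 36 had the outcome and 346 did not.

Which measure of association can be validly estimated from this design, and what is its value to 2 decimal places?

0.22

From the description: a = 4, b = 174, c = 36, d = 346.
This is a case-control study: participants were sampled on outcome status, so risks in the source population cannot be estimated directly — relative risk is not valid here. The odds ratio is the appropriate measure.
OR = (a·d)/(b·c) = (4 × 346) / (174 × 36) = 1384 / 6264 = 0.22095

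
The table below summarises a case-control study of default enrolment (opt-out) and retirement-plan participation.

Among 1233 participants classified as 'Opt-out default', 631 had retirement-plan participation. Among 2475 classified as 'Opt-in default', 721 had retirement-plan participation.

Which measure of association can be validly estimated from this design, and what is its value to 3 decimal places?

2.550

From the description: a = 631, b = 602, c = 721, d = 1754.
This is a case-control study: participants were sampled on outcome status, so risks in the source population cannot be estimated directly — relative risk is not valid here. The odds ratio is the appropriate measure.
OR = (a·d)/(b·c) = (631 × 1754) / (602 × 721) = 1106774 / 434042 = 2.54992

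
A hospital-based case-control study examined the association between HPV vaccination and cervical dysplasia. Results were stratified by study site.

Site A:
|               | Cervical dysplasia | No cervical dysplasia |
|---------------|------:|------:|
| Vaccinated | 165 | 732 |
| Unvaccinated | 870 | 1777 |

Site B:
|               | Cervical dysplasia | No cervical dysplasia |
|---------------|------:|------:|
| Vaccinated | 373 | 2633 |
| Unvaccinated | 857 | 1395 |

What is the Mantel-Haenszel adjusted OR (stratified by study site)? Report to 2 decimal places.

OR_MH = Σ(aᵢdᵢ/nᵢ) / Σ(bᵢcᵢ/nᵢ), where nᵢ is the stratum total.
Stratum 1 (Site A): n = 3544; a·d/n = 165·1777/3544 = 82.7328; b·c/n = 732·870/3544 = 179.6953
Stratum 2 (Site B): n = 5258; a·d/n = 373·1395/5258 = 98.9606; b·c/n = 2633·857/5258 = 429.1520
OR_MH = (82.7328 + 98.9606) / (179.6953 + 429.1520) = 181.6934 / 608.8472 = 0.29842

0.30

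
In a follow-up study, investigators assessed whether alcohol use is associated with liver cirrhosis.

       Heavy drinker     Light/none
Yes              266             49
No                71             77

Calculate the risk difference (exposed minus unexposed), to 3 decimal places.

0.400

Reading the table with exposure as columns: a = 266 (Heavy drinker, case), b = 71 (Heavy drinker, non-case), c = 49 (Light/none, case), d = 77.
Risk in exposed = 266/337 = 0.789318; risk in unexposed = 49/126 = 0.388889.
Risk difference = 0.789318 − 0.388889 = 0.400429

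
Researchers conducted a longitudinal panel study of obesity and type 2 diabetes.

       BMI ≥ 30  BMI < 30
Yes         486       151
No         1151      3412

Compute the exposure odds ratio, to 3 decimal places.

9.541

Reading the table with exposure as columns: a = 486 (BMI ≥ 30, case), b = 1151 (BMI ≥ 30, non-case), c = 151 (BMI < 30, case), d = 3412.
OR = (a·d)/(b·c) = (486 × 3412) / (1151 × 151) = 1658232 / 173801 = 9.54098
The odds of type 2 diabetes are about 9.54 times as high in the bmi ≥ 30 group.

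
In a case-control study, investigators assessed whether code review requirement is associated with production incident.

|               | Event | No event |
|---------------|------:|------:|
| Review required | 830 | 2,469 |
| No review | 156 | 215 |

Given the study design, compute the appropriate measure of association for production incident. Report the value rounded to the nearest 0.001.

Cells: a = 830, b = 2469, c = 156, d = 215.
This is a case-control study: participants were sampled on outcome status, so risks in the source population cannot be estimated directly — relative risk is not valid here. The odds ratio is the appropriate measure.
OR = (a·d)/(b·c) = (830 × 215) / (2469 × 156) = 178450 / 385164 = 0.46331

0.463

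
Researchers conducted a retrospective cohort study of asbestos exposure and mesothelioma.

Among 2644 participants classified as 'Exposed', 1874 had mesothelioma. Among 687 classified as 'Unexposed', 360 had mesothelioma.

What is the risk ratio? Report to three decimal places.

From the description: a = 1874, b = 770, c = 360, d = 327.
Risk in exposed = 1874/2644 = 0.70877; risk in unexposed = 360/687 = 0.52402.
RR = 0.70877 / 0.52402 = 1.35258
The risk among the exposed is 1.35 times that among the unexposed.

1.353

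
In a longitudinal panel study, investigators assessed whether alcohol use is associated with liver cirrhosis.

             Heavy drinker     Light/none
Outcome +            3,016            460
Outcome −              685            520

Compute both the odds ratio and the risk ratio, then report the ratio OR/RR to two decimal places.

2.87

Reading the table with exposure as columns: a = 3016 (Heavy drinker, case), b = 685 (Heavy drinker, non-case), c = 460 (Light/none, case), d = 520.
OR = (3016·520)/(685·460) = 1568320/315100 = 4.97721
Risk in exposed = 3016/3701 = 0.81491; risk in unexposed = 460/980 = 0.46939; RR = 1.73612
OR/RR = 4.97721 / 1.73612 = 2.86686
The outcome is not rare, so the OR lies further from 1 than the RR.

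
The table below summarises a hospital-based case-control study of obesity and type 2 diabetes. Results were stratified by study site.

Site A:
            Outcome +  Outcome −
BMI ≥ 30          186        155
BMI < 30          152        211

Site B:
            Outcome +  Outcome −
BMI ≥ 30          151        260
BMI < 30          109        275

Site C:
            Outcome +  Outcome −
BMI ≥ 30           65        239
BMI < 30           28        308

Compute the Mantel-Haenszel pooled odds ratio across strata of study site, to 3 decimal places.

OR_MH = Σ(aᵢdᵢ/nᵢ) / Σ(bᵢcᵢ/nᵢ), where nᵢ is the stratum total.
Stratum 1 (Site A): n = 704; a·d/n = 186·211/704 = 55.7472; b·c/n = 155·152/704 = 33.4659
Stratum 2 (Site B): n = 795; a·d/n = 151·275/795 = 52.2327; b·c/n = 260·109/795 = 35.6478
Stratum 3 (Site C): n = 640; a·d/n = 65·308/640 = 31.2812; b·c/n = 239·28/640 = 10.4563
OR_MH = (55.7472 + 52.2327 + 31.2812) / (33.4659 + 35.6478 + 10.4563) = 139.2611 / 79.5700 = 1.75017

1.750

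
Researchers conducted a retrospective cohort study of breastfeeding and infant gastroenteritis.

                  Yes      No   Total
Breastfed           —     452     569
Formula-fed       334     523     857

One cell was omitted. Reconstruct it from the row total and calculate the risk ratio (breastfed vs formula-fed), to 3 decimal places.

0.528

The missing cell is in the exposed row: 569 − 452 = 117.
So a = 117, b = 452, c = 334, d = 523.
RR = [a/(a+b)] / [c/(c+d)] = (117/569) / (334/857) = 0.20562/0.38973 = 0.52760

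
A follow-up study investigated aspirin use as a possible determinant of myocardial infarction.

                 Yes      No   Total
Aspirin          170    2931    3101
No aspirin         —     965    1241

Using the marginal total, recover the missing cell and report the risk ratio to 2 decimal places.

0.25

The missing cell is in the unexposed row: 1241 − 965 = 276.
So a = 170, b = 2931, c = 276, d = 965.
RR = [a/(a+b)] / [c/(c+d)] = (170/3101) / (276/1241) = 0.05482/0.22240 = 0.24650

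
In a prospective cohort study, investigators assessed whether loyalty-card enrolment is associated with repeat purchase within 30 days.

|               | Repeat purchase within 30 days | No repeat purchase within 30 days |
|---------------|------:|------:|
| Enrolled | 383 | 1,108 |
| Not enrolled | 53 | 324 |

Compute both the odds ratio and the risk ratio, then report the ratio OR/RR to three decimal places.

Cells: a = 383, b = 1108, c = 53, d = 324.
OR = (383·324)/(1108·53) = 124092/58724 = 2.11314
Risk in exposed = 383/1491 = 0.25687; risk in unexposed = 53/377 = 0.14058; RR = 1.82720
OR/RR = 2.11314 / 1.82720 = 1.15649
The outcome is not rare, so the OR lies further from 1 than the RR.

1.156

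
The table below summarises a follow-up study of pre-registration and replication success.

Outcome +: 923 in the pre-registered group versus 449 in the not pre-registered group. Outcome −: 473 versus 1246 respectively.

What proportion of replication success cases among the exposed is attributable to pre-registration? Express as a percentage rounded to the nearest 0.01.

59.94

From the description: a = 923, b = 473, c = 449, d = 1246.
Risk in exposed = 923/1396 = 0.66117; risk in unexposed = 449/1695 = 0.26490.
RR = 0.66117/0.26490 = 2.49597
AR% = (RR − 1)/RR × 100 = (2.49597 − 1)/2.49597 × 100 = 59.9354%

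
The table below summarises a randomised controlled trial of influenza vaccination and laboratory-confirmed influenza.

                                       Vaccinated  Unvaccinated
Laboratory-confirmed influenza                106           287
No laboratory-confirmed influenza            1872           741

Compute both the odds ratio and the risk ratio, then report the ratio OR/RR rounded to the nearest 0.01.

Reading the table with exposure as columns: a = 106 (Vaccinated, case), b = 1872 (Vaccinated, non-case), c = 287 (Unvaccinated, case), d = 741.
OR = (106·741)/(1872·287) = 78546/537264 = 0.14620
Risk in exposed = 106/1978 = 0.05359; risk in unexposed = 287/1028 = 0.27918; RR = 0.19195
OR/RR = 0.14620 / 0.19195 = 0.76163
The outcome is not rare, so the OR lies further from 1 than the RR.

0.76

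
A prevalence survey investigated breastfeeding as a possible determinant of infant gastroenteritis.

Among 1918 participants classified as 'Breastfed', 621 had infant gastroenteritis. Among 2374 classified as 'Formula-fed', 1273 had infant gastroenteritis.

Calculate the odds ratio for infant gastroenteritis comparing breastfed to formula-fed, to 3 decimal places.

0.414

From the description: a = 621, b = 1297, c = 1273, d = 1101.
OR = (a·d)/(b·c) = (621 × 1101) / (1297 × 1273) = 683721 / 1651081 = 0.41411
Exposure is associated with lower odds of infant gastroenteritis (OR = 0.41 < 1).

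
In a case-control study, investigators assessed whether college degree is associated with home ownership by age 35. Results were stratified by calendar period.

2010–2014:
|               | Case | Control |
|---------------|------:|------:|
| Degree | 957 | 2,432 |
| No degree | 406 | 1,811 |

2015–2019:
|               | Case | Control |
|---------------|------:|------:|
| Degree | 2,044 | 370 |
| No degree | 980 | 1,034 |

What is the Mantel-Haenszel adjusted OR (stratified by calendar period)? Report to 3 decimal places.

3.048

OR_MH = Σ(aᵢdᵢ/nᵢ) / Σ(bᵢcᵢ/nᵢ), where nᵢ is the stratum total.
Stratum 1 (2010–2014): n = 5606; a·d/n = 957·1811/5606 = 309.1557; b·c/n = 2432·406/5606 = 176.1313
Stratum 2 (2015–2019): n = 4428; a·d/n = 2044·1034/4428 = 477.3026; b·c/n = 370·980/4428 = 81.8880
OR_MH = (309.1557 + 477.3026) / (176.1313 + 81.8880) = 786.4583 / 258.0193 = 3.04806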